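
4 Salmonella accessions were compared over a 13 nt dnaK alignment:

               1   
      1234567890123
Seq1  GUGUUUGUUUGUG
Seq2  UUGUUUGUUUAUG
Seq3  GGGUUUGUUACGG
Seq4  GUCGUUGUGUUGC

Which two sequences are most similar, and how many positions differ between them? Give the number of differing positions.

2

Pairwise Hamming distances:
  Seq1 vs Seq2: 2
  Seq1 vs Seq3: 4
  Seq1 vs Seq4: 6
  Seq2 vs Seq3: 5
  Seq2 vs Seq4: 7
  Seq3 vs Seq4: 7
The smallest is 2, between Seq1 and Seq2.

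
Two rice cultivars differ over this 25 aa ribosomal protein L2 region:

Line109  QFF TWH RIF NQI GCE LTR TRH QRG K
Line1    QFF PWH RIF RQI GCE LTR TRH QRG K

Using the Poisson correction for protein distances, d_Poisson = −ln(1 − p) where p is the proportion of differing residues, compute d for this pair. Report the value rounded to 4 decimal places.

Differing sites — 4:T/P; 10:N/R.
p = 2/25 = 0.080000.
d = −ln(1 − 0.080000) = −ln(0.920000) = 0.0834.

0.0834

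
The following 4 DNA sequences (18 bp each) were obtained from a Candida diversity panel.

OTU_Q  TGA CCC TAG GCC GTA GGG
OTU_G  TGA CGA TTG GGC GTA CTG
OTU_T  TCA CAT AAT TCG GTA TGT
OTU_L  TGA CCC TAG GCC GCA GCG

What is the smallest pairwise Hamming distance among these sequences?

Pairwise Hamming distances:
  OTU_Q vs OTU_G: 6
  OTU_Q vs OTU_T: 9
  OTU_Q vs OTU_L: 2
  OTU_G vs OTU_T: 12
  OTU_G vs OTU_L: 7
  OTU_T vs OTU_L: 11
The smallest is 2, between OTU_Q and OTU_L.

2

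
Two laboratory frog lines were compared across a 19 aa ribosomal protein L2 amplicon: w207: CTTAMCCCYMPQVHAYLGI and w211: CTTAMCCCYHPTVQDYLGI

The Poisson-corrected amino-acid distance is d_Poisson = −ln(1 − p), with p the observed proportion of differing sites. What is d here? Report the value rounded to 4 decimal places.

0.2364

Differing sites — 10:M/H; 12:Q/T; 14:H/Q; 15:A/D.
p = 4/19 = 0.210526.
d = −ln(1 − 0.210526) = −ln(0.789474) = 0.2364.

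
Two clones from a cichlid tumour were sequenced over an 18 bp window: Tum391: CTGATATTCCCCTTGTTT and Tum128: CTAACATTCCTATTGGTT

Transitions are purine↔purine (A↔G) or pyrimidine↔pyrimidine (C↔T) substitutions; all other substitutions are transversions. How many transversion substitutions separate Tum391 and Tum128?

2

The sequences differ at positions 3 (G/A, transition), 5 (T/C, transition), 11 (C/T, transition), 12 (C/A, transversion), 16 (T/G, transversion).
Of the 5 differences, 3 transitions and 2 transversions, so the answer is 2.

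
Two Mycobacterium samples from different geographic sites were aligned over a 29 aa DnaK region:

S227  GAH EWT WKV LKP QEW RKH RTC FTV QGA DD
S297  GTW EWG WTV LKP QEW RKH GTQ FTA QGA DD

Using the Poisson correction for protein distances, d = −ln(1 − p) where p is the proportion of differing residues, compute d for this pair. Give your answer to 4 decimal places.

0.2763

Differing sites — 2:A/T; 3:H/W; 6:T/G; 8:K/T; 19:R/G; 21:C/Q; 24:V/A.
p = 7/29 = 0.241379.
d = −ln(1 − 0.241379) = −ln(0.758621) = 0.2763.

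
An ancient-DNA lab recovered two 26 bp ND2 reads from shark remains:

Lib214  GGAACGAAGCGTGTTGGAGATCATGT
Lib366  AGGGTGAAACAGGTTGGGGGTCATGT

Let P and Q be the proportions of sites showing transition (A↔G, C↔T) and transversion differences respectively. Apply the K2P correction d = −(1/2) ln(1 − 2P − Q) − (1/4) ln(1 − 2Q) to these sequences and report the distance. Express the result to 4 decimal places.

Differing sites — 1:G/A (Ti); 3:A/G (Ti); 4:A/G (Ti); 5:C/T (Ti); 9:G/A (Ti); 11:G/A (Ti); 12:T/G (Tv); 18:A/G (Ti); 20:A/G (Ti).
Of the 9 differences, 8 transitions and 1 transversion over 26 sites: P = 8/26 = 0.307692, Q = 1/26 = 0.038462.
d = −0.5·ln(0.346154) − 0.25·ln(0.923076) = −0.5·(-1.060872) − 0.25·(-0.080044) = 0.5504.

0.5504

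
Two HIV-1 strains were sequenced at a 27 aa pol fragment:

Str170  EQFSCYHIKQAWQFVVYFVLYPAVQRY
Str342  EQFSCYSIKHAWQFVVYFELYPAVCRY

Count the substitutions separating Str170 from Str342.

4

Mismatches occur at site 7 (H→S), site 10 (Q→H), site 19 (V→E), site 25 (Q→C).
That gives 4 mismatches out of 27 aligned sites, so the Hamming distance is 4.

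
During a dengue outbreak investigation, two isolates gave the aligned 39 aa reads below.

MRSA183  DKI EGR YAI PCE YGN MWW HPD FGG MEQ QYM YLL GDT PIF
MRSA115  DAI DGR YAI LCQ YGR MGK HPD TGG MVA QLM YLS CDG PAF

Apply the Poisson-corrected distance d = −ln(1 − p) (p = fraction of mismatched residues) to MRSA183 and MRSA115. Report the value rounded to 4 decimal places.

0.4855

The sequences differ at positions 2 (K/A), 4 (E/D), 10 (P/L), 12 (E/Q), 15 (N/R), 17 (W/G), 18 (W/K), 22 (F/T), 26 (E/V), 27 (Q/A), 29 (Y/L), 33 (L/S), 34 (G/C), 36 (T/G), 38 (I/A).
p = 15/39 = 0.384615.
d = −ln(1 − 0.384615) = −ln(0.615385) = 0.4855.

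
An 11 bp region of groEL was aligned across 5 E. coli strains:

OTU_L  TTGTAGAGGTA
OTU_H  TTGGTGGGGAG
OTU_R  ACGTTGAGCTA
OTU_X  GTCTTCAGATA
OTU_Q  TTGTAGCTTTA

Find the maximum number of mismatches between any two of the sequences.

8

Pairwise Hamming distances:
  OTU_L vs OTU_H: 5
  OTU_L vs OTU_R: 4
  OTU_L vs OTU_X: 5
  OTU_L vs OTU_Q: 3
  OTU_H vs OTU_R: 7
  OTU_H vs OTU_X: 8
  OTU_H vs OTU_Q: 7
  OTU_R vs OTU_X: 5
  OTU_R vs OTU_Q: 6
  OTU_X vs OTU_Q: 7
The largest is 8, between OTU_H and OTU_X.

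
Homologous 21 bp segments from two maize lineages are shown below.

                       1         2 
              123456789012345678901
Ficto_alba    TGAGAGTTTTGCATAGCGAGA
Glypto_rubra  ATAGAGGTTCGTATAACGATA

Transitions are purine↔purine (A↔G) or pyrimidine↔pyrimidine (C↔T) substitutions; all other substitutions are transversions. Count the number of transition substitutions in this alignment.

3

Differing sites — 1:T/A (Tv); 2:G/T (Tv); 7:T/G (Tv); 10:T/C (Ti); 12:C/T (Ti); 16:G/A (Ti); 20:G/T (Tv).
Of the 7 differences, 3 transitions and 4 transversions, so the answer is 3.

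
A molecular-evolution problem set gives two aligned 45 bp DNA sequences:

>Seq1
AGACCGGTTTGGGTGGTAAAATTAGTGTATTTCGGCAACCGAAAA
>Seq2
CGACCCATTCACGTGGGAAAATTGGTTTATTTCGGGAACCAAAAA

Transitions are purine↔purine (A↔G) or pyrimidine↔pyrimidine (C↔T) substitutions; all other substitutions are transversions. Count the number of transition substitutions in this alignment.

5

Mismatches occur at site 1 (A→C, transversion), site 6 (G→C, transversion), site 7 (G→A, transition), site 10 (T→C, transition), site 11 (G→A, transition), site 12 (G→C, transversion), site 17 (T→G, transversion), site 24 (A→G, transition), site 27 (G→T, transversion), site 36 (C→G, transversion), site 41 (G→A, transition).
Of the 11 differences, 5 transitions and 6 transversions, so the answer is 5.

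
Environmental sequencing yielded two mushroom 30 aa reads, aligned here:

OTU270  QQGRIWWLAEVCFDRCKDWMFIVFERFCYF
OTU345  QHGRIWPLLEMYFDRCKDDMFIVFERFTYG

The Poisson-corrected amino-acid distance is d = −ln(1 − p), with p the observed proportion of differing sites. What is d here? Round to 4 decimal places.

The sequences differ at positions 2 (Q/H), 7 (W/P), 9 (A/L), 11 (V/M), 12 (C/Y), 19 (W/D), 28 (C/T), 30 (F/G).
p = 8/30 = 0.266667.
d = −ln(1 − 0.266667) = −ln(0.733333) = 0.3102.

0.3102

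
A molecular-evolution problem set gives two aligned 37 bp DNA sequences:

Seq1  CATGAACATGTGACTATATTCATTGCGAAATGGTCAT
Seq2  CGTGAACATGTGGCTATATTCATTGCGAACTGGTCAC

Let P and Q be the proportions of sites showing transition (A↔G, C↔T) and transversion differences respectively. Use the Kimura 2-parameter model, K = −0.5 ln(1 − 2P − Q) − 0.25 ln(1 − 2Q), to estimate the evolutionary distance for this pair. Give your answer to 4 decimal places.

0.1188

Differing sites — 2:A/G (Ti); 13:A/G (Ti); 30:A/C (Tv); 37:T/C (Ti).
Of the 4 differences, 3 transitions and 1 transversion over 37 sites: P = 3/37 = 0.081081, Q = 1/37 = 0.027027.
d = −0.5·ln(0.810811) − 0.25·ln(0.945946) = −0.5·(-0.209720) − 0.25·(-0.055570) = 0.1188.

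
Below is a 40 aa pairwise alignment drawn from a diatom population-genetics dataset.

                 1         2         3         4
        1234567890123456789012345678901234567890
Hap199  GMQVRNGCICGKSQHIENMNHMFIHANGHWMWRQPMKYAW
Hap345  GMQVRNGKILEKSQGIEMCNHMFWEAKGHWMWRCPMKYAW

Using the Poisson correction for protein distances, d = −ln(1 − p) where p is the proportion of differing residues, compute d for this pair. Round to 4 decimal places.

Differing sites — 8:C/K; 10:C/L; 11:G/E; 15:H/G; 18:N/M; 19:M/C; 24:I/W; 25:H/E; 27:N/K; 34:Q/C.
p = 10/40 = 0.250000.
d = −ln(1 − 0.250000) = −ln(0.750000) = 0.2877.

0.2877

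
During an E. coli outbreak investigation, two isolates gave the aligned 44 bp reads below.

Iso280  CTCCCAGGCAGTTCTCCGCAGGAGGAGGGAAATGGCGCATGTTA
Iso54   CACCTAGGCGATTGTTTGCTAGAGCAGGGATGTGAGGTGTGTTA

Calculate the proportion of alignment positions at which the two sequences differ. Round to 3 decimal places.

0.364

The sequences differ at positions 2 (T/A), 5 (C/T), 10 (A/G), 11 (G/A), 14 (C/G), 16 (C/T), 17 (C/T), 20 (A/T), 21 (G/A), 25 (G/C), 31 (A/T), 32 (A/G), 35 (G/A), 36 (C/G), 38 (C/T), 39 (A/G).
There are 16 differences over 44 sites, so p = 16/44 = 0.364.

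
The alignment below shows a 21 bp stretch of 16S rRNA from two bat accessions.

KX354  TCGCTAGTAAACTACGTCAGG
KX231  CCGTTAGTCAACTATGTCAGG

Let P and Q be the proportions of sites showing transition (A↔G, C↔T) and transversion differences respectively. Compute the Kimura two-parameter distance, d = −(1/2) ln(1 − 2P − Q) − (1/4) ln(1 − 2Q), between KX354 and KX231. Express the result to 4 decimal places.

0.2278

Mismatches occur at site 1 (T/C, transition), site 4 (C/T, transition), site 9 (A/C, transversion), site 15 (C/T, transition).
Of the 4 differences, 3 transitions and 1 transversion over 21 sites: P = 3/21 = 0.142857, Q = 1/21 = 0.047619.
d = −0.5·ln(0.666667) − 0.25·ln(0.904762) = −0.5·(-0.405465) − 0.25·(-0.100083) = 0.2278.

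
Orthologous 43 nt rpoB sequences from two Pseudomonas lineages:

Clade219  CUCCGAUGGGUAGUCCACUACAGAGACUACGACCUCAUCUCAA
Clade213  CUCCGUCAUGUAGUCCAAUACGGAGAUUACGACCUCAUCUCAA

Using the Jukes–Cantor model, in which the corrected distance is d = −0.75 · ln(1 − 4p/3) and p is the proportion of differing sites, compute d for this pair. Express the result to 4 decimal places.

Differing sites — 6:A/U; 7:U/C; 8:G/A; 9:G/U; 18:C/A; 22:A/G; 27:C/U.
p = 7/43 = 0.162791.
d = −0.75 · ln(1 − (4/3)·0.162791) = −0.75 · ln(0.782945) = −0.75 · (-0.244693) = 0.1835.

0.1835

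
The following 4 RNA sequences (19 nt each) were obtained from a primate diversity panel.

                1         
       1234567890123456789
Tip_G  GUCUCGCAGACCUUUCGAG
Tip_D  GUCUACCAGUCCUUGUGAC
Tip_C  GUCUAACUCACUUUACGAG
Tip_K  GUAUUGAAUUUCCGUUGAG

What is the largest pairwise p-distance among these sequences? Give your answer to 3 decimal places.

0.684

Pairwise Hamming distances:
  Tip_G vs Tip_D: 6
  Tip_G vs Tip_C: 6
  Tip_G vs Tip_K: 9
  Tip_D vs Tip_C: 8
  Tip_D vs Tip_K: 10
  Tip_C vs Tip_K: 13
The largest is 13 mismatches, between Tip_C and Tip_K; p = 13/19 = 0.684.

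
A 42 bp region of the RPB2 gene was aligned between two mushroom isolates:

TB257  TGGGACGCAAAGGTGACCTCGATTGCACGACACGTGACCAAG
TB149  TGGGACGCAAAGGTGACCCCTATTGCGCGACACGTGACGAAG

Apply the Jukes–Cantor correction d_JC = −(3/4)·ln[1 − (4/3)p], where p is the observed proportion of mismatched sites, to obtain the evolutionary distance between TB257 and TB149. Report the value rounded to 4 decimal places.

Differing sites — 19:T/C; 21:G/T; 27:A/G; 39:C/G.
p = 4/42 = 0.095238.
d = −0.75 · ln(1 − (4/3)·0.095238) = −0.75 · ln(0.873016) = −0.75 · (-0.135801) = 0.1019.

0.1019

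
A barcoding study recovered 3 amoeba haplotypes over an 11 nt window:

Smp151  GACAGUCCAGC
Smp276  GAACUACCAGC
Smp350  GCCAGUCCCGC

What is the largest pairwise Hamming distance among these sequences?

Pairwise Hamming distances:
  Smp151 vs Smp276: 4
  Smp151 vs Smp350: 2
  Smp276 vs Smp350: 6
The largest is 6, between Smp276 and Smp350.

6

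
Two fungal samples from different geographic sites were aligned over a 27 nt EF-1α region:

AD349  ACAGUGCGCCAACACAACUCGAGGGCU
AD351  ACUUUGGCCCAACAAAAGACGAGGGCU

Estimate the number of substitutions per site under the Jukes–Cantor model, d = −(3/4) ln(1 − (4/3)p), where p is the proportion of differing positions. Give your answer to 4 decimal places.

The sequences differ at positions 3 (A/U), 4 (G/U), 7 (C/G), 8 (G/C), 15 (C/A), 18 (C/G), 19 (U/A).
p = 7/27 = 0.259259.
d = −0.75 · ln(1 − (4/3)·0.259259) = −0.75 · ln(0.654321) = −0.75 · (-0.424157) = 0.3181.

0.3181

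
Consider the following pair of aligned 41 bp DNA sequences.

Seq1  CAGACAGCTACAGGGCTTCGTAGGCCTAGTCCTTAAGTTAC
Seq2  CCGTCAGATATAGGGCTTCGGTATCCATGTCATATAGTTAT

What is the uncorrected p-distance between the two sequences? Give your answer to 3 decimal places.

0.341

Differing sites — 2:A/C; 4:A/T; 8:C/A; 11:C/T; 21:T/G; 22:A/T; 23:G/A; 24:G/T; 27:T/A; 28:A/T; 32:C/A; 34:T/A; 35:A/T; 41:C/T.
There are 14 differences over 41 sites, so p = 14/41 = 0.341.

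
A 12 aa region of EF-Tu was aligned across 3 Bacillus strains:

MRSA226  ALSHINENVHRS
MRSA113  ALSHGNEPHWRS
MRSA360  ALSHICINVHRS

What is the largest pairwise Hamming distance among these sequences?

6

Pairwise Hamming distances:
  MRSA226 vs MRSA113: 4
  MRSA226 vs MRSA360: 2
  MRSA113 vs MRSA360: 6
The largest is 6, between MRSA113 and MRSA360.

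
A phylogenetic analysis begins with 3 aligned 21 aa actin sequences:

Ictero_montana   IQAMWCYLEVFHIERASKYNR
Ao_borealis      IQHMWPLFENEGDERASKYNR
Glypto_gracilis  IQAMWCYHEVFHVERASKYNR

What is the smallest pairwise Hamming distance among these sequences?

Pairwise Hamming distances:
  Ictero_montana vs Ao_borealis: 8
  Ictero_montana vs Glypto_gracilis: 2
  Ao_borealis vs Glypto_gracilis: 8
The smallest is 2, between Ictero_montana and Glypto_gracilis.

2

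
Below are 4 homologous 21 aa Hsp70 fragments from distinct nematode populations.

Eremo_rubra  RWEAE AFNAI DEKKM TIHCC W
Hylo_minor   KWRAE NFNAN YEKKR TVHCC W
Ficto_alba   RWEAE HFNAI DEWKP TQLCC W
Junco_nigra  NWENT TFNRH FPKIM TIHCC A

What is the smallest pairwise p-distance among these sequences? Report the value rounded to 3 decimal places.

0.238

Pairwise Hamming distances:
  Eremo_rubra vs Hylo_minor: 7
  Eremo_rubra vs Ficto_alba: 5
  Eremo_rubra vs Junco_nigra: 10
  Hylo_minor vs Ficto_alba: 9
  Hylo_minor vs Junco_nigra: 13
  Ficto_alba vs Junco_nigra: 14
The smallest is 5 mismatches, between Eremo_rubra and Ficto_alba; p = 5/21 = 0.238.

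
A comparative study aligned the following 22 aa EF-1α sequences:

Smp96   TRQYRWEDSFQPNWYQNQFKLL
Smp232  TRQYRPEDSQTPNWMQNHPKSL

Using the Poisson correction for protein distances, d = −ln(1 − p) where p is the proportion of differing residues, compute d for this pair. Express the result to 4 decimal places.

Mismatches occur at site 6 (W→P), site 10 (F→Q), site 11 (Q→T), site 15 (Y→M), site 18 (Q→H), site 19 (F→P), site 21 (L→S).
p = 7/22 = 0.318182.
d = −ln(1 − 0.318182) = −ln(0.681818) = 0.3830.

0.3830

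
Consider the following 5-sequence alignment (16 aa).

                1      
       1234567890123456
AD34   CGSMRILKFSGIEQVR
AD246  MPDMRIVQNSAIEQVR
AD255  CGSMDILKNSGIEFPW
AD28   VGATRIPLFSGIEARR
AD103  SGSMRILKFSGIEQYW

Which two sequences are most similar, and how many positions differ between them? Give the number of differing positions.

Pairwise Hamming distances:
  AD34 vs AD246: 7
  AD34 vs AD255: 5
  AD34 vs AD28: 7
  AD34 vs AD103: 3
  AD246 vs AD255: 10
  AD246 vs AD28: 10
  AD246 vs AD103: 9
  AD255 vs AD28: 10
  AD255 vs AD103: 5
  AD28 vs AD103: 8
The smallest is 3, between AD34 and AD103.

3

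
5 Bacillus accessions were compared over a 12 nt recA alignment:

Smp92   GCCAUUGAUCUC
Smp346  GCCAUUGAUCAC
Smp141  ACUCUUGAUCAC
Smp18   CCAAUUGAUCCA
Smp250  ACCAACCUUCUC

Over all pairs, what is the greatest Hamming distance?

Pairwise Hamming distances:
  Smp92 vs Smp346: 1
  Smp92 vs Smp141: 4
  Smp92 vs Smp18: 4
  Smp92 vs Smp250: 5
  Smp346 vs Smp141: 3
  Smp346 vs Smp18: 4
  Smp346 vs Smp250: 6
  Smp141 vs Smp18: 5
  Smp141 vs Smp250: 7
  Smp18 vs Smp250: 8
The largest is 8, between Smp18 and Smp250.

8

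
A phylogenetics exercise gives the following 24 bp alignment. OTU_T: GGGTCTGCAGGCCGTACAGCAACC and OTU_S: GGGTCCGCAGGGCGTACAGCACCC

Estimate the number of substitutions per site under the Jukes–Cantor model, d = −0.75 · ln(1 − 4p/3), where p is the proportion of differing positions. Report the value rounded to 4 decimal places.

The sequences differ at positions 6 (T/C), 12 (C/G), 22 (A/C).
p = 3/24 = 0.125000.
d = −0.75 · ln(1 − (4/3)·0.125000) = −0.75 · ln(0.833333) = −0.75 · (-0.182322) = 0.1367.

0.1367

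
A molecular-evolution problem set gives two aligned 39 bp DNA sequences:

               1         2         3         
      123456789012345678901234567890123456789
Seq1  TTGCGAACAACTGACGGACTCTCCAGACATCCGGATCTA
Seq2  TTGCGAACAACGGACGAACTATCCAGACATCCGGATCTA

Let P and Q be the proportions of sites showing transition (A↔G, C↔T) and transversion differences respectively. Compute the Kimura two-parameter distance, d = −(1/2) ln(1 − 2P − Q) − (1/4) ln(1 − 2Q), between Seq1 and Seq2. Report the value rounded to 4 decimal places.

0.0812

The sequences differ at positions 12 (T/G, transversion), 17 (G/A, transition), 21 (C/A, transversion).
Of the 3 differences, 1 transition and 2 transversions over 39 sites: P = 1/39 = 0.025641, Q = 2/39 = 0.051282.
d = −0.5·ln(0.897436) − 0.25·ln(0.897436) = −0.5·(-0.108213) − 0.25·(-0.108213) = 0.0812.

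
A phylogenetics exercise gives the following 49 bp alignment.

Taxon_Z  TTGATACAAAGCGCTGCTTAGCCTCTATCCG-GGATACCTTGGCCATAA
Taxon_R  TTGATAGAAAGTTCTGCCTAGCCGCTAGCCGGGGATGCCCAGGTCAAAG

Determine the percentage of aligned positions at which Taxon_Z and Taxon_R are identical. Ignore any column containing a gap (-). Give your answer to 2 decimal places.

75.00%

Excluding the 1 gap column leaves 48 comparable sites.
Differing sites — 7:C/G; 12:C/T; 13:G/T; 18:T/C; 24:T/G; 28:T/G; 37:A/G; 40:T/C; 41:T/A; 44:C/T; 47:T/A; 49:A/G.
36 of the 48 comparable sites match, so the percent identity is 36/48 × 100 = 75.00%.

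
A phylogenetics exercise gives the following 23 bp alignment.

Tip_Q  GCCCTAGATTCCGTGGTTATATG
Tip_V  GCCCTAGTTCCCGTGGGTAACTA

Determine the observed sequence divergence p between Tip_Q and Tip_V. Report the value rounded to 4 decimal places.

0.2609

Differing sites — 8:A/T; 10:T/C; 17:T/G; 20:T/A; 21:A/C; 23:G/A.
There are 6 differences over 23 sites, so p = 6/23 = 0.2609.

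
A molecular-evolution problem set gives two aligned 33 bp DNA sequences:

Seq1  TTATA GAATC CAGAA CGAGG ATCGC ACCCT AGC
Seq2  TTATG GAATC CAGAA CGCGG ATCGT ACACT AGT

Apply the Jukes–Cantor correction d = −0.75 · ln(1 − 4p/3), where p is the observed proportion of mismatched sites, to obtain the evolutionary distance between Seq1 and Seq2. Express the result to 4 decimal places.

The sequences differ at positions 5 (A/G), 18 (A/C), 25 (C/T), 28 (C/A), 33 (C/T).
p = 5/33 = 0.151515.
d = −0.75 · ln(1 − (4/3)·0.151515) = −0.75 · ln(0.797980) = −0.75 · (-0.225672) = 0.1693.

0.1693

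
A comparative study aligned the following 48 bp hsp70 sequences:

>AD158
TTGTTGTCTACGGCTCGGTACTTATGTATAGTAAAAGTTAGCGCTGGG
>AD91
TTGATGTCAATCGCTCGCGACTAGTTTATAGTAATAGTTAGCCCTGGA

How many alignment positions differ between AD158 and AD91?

Mismatches occur at site 4 (T→A), site 9 (T→A), site 11 (C→T), site 12 (G→C), site 18 (G→C), site 19 (T→G), site 23 (T→A), site 24 (A→G), site 26 (G→T), site 35 (A→T), site 43 (G→C), site 48 (G→A).
That gives 12 mismatches out of 48 aligned sites, so the Hamming distance is 12.

12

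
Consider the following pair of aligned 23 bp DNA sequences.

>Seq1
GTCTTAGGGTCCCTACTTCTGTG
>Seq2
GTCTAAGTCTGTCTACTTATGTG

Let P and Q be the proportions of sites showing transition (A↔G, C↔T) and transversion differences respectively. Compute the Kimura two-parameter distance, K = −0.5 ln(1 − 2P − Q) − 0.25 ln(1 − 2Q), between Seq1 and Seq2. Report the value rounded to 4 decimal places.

The sequences differ at positions 5 (T/A, transversion), 8 (G/T, transversion), 9 (G/C, transversion), 11 (C/G, transversion), 12 (C/T, transition), 19 (C/A, transversion).
Of the 6 differences, 1 transition and 5 transversions over 23 sites: P = 1/23 = 0.043478, Q = 5/23 = 0.217391.
d = −0.5·ln(0.695653) − 0.25·ln(0.565218) = −0.5·(-0.362904) − 0.25·(-0.570544) = 0.3241.

0.3241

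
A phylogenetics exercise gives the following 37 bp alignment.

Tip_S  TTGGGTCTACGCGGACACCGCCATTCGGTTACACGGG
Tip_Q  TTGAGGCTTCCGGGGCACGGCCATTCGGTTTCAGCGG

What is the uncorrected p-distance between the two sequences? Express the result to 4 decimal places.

The sequences differ at positions 4 (G/A), 6 (T/G), 9 (A/T), 11 (G/C), 12 (C/G), 15 (A/G), 19 (C/G), 31 (A/T), 34 (C/G), 35 (G/C).
There are 10 differences over 37 sites, so p = 10/37 = 0.2703.

0.2703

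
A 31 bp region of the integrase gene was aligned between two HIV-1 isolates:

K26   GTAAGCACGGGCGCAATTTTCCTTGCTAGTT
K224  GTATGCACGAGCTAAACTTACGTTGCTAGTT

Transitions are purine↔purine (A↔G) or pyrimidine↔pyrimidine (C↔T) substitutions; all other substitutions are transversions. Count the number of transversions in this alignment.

5

Differing sites — 4:A/T (Tv); 10:G/A (Ti); 13:G/T (Tv); 14:C/A (Tv); 17:T/C (Ti); 20:T/A (Tv); 22:C/G (Tv).
Of the 7 differences, 2 transitions and 5 transversions, so the answer is 5.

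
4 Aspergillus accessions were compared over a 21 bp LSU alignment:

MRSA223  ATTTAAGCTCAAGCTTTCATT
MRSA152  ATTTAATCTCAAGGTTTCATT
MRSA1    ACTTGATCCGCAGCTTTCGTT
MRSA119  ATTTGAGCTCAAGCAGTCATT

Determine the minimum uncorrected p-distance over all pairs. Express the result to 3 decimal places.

0.095

Pairwise Hamming distances:
  MRSA223 vs MRSA152: 2
  MRSA223 vs MRSA1: 7
  MRSA223 vs MRSA119: 3
  MRSA152 vs MRSA1: 7
  MRSA152 vs MRSA119: 5
  MRSA1 vs MRSA119: 8
The smallest is 2 mismatches, between MRSA223 and MRSA152; p = 2/21 = 0.095.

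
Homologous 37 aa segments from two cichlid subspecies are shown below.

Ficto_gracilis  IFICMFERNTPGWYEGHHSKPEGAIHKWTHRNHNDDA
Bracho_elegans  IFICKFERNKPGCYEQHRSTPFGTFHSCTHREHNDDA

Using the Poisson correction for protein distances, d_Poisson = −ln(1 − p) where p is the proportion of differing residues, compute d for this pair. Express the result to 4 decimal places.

Differing sites — 5:M/K; 10:T/K; 13:W/C; 16:G/Q; 18:H/R; 20:K/T; 22:E/F; 24:A/T; 25:I/F; 27:K/S; 28:W/C; 32:N/E.
p = 12/37 = 0.324324.
d = −ln(1 − 0.324324) = −ln(0.675676) = 0.3920.

0.3920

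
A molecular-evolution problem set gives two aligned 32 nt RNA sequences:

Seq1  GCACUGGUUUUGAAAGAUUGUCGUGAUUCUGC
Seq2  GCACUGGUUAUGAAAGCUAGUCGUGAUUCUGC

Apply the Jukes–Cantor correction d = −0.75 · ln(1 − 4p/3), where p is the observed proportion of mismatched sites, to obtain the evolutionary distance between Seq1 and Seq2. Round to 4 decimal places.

The sequences differ at positions 10 (U/A), 17 (A/C), 19 (U/A).
p = 3/32 = 0.093750.
d = −0.75 · ln(1 − (4/3)·0.093750) = −0.75 · ln(0.875000) = −0.75 · (-0.133531) = 0.1001.

0.1001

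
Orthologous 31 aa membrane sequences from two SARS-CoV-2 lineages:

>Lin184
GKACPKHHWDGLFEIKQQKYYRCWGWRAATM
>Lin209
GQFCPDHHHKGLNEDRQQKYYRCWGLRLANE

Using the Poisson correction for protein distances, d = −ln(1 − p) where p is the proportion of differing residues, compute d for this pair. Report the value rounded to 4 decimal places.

Differing sites — 2:K/Q; 3:A/F; 6:K/D; 9:W/H; 10:D/K; 13:F/N; 15:I/D; 16:K/R; 26:W/L; 28:A/L; 30:T/N; 31:M/E.
p = 12/31 = 0.387097.
d = −ln(1 − 0.387097) = −ln(0.612903) = 0.4895.

0.4895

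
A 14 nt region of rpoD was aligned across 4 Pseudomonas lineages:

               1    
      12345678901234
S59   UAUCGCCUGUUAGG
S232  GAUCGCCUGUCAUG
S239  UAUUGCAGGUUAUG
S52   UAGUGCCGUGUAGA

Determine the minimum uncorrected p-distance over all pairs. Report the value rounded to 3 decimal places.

Pairwise Hamming distances:
  S59 vs S232: 3
  S59 vs S239: 4
  S59 vs S52: 6
  S232 vs S239: 5
  S232 vs S52: 9
  S239 vs S52: 6
The smallest is 3 mismatches, between S59 and S232; p = 3/14 = 0.214.

0.214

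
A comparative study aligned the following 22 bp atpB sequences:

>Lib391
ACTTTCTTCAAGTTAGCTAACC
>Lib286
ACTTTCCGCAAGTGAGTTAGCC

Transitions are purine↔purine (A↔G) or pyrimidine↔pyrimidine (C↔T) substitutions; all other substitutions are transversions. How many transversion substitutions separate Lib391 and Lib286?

2

Mismatches occur at site 7 (T/C, transition), site 8 (T/G, transversion), site 14 (T/G, transversion), site 17 (C/T, transition), site 20 (A/G, transition).
Of the 5 differences, 3 transitions and 2 transversions, so the answer is 2.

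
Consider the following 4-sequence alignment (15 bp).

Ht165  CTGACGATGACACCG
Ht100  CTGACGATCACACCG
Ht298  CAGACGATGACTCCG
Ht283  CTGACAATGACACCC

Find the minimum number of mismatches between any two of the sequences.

Pairwise Hamming distances:
  Ht165 vs Ht100: 1
  Ht165 vs Ht298: 2
  Ht165 vs Ht283: 2
  Ht100 vs Ht298: 3
  Ht100 vs Ht283: 3
  Ht298 vs Ht283: 4
The smallest is 1, between Ht165 and Ht100.

1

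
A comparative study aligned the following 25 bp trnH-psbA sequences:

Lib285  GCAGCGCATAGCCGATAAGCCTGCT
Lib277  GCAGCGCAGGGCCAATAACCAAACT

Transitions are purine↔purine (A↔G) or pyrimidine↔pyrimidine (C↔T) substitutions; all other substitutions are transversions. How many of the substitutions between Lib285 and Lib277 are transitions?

3

Mismatches occur at site 9 (T/G, transversion), site 10 (A/G, transition), site 14 (G/A, transition), site 19 (G/C, transversion), site 21 (C/A, transversion), site 22 (T/A, transversion), site 23 (G/A, transition).
Of the 7 differences, 3 transitions and 4 transversions, so the answer is 3.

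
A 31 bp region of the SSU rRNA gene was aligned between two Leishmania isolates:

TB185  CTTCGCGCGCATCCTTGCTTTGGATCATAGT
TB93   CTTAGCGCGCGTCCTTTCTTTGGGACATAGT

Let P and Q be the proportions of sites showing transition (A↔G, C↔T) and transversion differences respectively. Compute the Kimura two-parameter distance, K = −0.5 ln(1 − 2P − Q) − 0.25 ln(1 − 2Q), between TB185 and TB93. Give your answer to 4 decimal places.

0.1817

Mismatches occur at site 4 (C/A, transversion), site 11 (A/G, transition), site 17 (G/T, transversion), site 24 (A/G, transition), site 25 (T/A, transversion).
Of the 5 differences, 2 transitions and 3 transversions over 31 sites: P = 2/31 = 0.064516, Q = 3/31 = 0.096774.
d = −0.5·ln(0.774194) − 0.25·ln(0.806452) = −0.5·(-0.255933) − 0.25·(-0.215111) = 0.1817.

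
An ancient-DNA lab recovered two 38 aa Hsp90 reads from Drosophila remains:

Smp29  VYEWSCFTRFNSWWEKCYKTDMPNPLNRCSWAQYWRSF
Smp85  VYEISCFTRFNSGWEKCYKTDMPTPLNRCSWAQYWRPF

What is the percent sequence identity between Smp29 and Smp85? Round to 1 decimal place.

Mismatches occur at site 4 (W→I), site 13 (W→G), site 24 (N→T), site 37 (S→P).
34 of the 38 sites match, so the percent identity is 34/38 × 100 = 89.5%.

89.5%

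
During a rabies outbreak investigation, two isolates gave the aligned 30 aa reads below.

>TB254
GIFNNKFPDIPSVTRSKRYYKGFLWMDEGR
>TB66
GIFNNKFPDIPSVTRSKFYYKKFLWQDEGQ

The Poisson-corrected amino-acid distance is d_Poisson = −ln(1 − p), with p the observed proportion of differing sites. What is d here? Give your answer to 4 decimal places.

0.1431

Differing sites — 18:R/F; 22:G/K; 26:M/Q; 30:R/Q.
p = 4/30 = 0.133333.
d = −ln(1 − 0.133333) = −ln(0.866667) = 0.1431.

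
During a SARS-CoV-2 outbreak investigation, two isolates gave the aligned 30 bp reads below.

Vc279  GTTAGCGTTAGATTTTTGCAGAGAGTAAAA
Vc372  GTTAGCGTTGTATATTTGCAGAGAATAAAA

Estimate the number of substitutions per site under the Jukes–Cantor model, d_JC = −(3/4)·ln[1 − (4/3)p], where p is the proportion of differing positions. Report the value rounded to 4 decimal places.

Mismatches occur at site 10 (A↔G), site 11 (G↔T), site 14 (T↔A), site 25 (G↔A).
p = 4/30 = 0.133333.
d = −0.75 · ln(1 − (4/3)·0.133333) = −0.75 · ln(0.822223) = −0.75 · (-0.195744) = 0.1468.

0.1468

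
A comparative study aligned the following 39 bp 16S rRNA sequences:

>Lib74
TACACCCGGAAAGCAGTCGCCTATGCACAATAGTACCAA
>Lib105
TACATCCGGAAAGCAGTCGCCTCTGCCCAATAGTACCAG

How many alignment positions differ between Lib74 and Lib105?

The sequences differ at positions 5 (C/T), 23 (A/C), 27 (A/C), 39 (A/G).
That gives 4 mismatches out of 39 aligned sites, so the Hamming distance is 4.

4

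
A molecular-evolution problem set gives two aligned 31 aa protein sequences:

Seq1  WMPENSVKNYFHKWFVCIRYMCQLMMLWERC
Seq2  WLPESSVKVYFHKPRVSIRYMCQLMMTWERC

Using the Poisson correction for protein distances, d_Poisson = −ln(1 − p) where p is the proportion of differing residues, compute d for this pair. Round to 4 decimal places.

0.2559

Differing sites — 2:M/L; 5:N/S; 9:N/V; 14:W/P; 15:F/R; 17:C/S; 27:L/T.
p = 7/31 = 0.225806.
d = −ln(1 − 0.225806) = −ln(0.774194) = 0.2559.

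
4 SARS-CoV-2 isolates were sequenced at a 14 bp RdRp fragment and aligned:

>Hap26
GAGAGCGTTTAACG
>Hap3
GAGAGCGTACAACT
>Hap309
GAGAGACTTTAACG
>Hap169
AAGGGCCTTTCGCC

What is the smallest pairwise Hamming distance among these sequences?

2

Pairwise Hamming distances:
  Hap26 vs Hap3: 3
  Hap26 vs Hap309: 2
  Hap26 vs Hap169: 6
  Hap3 vs Hap309: 5
  Hap3 vs Hap169: 8
  Hap309 vs Hap169: 6
The smallest is 2, between Hap26 and Hap309.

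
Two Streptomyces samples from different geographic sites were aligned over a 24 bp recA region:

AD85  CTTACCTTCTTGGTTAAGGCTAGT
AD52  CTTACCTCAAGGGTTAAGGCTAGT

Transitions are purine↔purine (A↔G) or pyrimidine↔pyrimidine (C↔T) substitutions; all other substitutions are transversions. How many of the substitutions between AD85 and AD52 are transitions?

Mismatches occur at site 8 (T/C, transition), site 9 (C/A, transversion), site 10 (T/A, transversion), site 11 (T/G, transversion).
Of the 4 differences, 1 transition and 3 transversions, so the answer is 1.

1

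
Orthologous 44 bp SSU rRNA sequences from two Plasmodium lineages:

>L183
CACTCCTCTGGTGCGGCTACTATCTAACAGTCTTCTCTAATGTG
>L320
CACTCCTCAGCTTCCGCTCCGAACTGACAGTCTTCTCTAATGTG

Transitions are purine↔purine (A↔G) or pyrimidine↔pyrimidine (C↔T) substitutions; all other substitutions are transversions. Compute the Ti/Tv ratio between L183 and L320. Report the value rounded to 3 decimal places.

Mismatches occur at site 9 (T↔A, transversion), site 11 (G↔C, transversion), site 13 (G↔T, transversion), site 15 (G↔C, transversion), site 19 (A↔C, transversion), site 21 (T↔G, transversion), site 23 (T↔A, transversion), site 26 (A↔G, transition).
Of the 8 differences, 1 transition and 7 transversions, so Ti/Tv = 1/7 = 0.143.

0.143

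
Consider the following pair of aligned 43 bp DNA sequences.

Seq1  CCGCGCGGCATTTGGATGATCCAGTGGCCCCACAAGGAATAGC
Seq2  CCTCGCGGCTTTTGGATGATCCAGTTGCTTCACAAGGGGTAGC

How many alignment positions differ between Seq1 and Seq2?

7

The sequences differ at positions 3 (G/T), 10 (A/T), 26 (G/T), 29 (C/T), 30 (C/T), 38 (A/G), 39 (A/G).
That gives 7 mismatches out of 43 aligned sites, so the Hamming distance is 7.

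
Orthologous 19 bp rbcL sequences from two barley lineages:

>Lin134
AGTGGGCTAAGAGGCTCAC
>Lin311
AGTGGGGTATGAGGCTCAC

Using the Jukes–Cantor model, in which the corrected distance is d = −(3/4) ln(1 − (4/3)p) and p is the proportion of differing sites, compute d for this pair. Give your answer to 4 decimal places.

0.1134

The sequences differ at positions 7 (C/G), 10 (A/T).
p = 2/19 = 0.105263.
d = −0.75 · ln(1 − (4/3)·0.105263) = −0.75 · ln(0.859649) = −0.75 · (-0.151231) = 0.1134.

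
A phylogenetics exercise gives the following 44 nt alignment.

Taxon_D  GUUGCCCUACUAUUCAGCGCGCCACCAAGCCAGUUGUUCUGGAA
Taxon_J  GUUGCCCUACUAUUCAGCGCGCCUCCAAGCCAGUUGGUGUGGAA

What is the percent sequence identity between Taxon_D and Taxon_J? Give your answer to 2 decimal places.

Mismatches occur at site 24 (A/U), site 37 (U/G), site 39 (C/G).
41 of the 44 sites match, so the percent identity is 41/44 × 100 = 93.18%.

93.18%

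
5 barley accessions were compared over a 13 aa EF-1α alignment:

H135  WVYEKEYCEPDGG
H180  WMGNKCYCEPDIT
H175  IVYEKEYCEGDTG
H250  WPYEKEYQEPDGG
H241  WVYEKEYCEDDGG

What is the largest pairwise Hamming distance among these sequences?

8

Pairwise Hamming distances:
  H135 vs H180: 6
  H135 vs H175: 3
  H135 vs H250: 2
  H135 vs H241: 1
  H180 vs H175: 8
  H180 vs H250: 7
  H180 vs H241: 7
  H175 vs H250: 5
  H175 vs H241: 3
  H250 vs H241: 3
The largest is 8, between H180 and H175.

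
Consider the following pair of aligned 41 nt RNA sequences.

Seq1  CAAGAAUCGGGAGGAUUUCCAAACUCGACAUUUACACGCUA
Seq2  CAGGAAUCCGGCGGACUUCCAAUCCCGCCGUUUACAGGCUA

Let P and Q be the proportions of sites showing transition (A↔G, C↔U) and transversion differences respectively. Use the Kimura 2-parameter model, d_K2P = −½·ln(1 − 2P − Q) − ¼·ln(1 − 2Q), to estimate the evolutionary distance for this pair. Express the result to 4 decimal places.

The sequences differ at positions 3 (A/G, transition), 9 (G/C, transversion), 12 (A/C, transversion), 16 (U/C, transition), 23 (A/U, transversion), 25 (U/C, transition), 28 (A/C, transversion), 30 (A/G, transition), 37 (C/G, transversion).
Of the 9 differences, 4 transitions and 5 transversions over 41 sites: P = 4/41 = 0.097561, Q = 5/41 = 0.121951.
d = −0.5·ln(0.682927) − 0.25·ln(0.756098) = −0.5·(-0.381367) − 0.25·(-0.279584) = 0.2606.

0.2606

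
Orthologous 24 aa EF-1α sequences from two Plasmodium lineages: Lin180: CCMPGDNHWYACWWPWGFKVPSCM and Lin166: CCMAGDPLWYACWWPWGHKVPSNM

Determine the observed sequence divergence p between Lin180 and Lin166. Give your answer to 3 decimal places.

Mismatches occur at site 4 (P↔A), site 7 (N↔P), site 8 (H↔L), site 18 (F↔H), site 23 (C↔N).
There are 5 differences over 24 sites, so p = 5/24 = 0.208.

0.208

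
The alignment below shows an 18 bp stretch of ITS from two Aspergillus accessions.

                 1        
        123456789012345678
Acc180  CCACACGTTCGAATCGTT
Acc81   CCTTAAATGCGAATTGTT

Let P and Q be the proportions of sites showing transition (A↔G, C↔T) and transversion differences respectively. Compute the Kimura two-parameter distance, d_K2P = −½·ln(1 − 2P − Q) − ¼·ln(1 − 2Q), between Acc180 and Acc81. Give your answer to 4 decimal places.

0.4479

Differing sites — 3:A/T (Tv); 4:C/T (Ti); 6:C/A (Tv); 7:G/A (Ti); 9:T/G (Tv); 15:C/T (Ti).
Of the 6 differences, 3 transitions and 3 transversions over 18 sites: P = 3/18 = 0.166667, Q = 3/18 = 0.166667.
d = −0.5·ln(0.499999) − 0.25·ln(0.666666) = −0.5·(-0.693149) − 0.25·(-0.405466) = 0.4479.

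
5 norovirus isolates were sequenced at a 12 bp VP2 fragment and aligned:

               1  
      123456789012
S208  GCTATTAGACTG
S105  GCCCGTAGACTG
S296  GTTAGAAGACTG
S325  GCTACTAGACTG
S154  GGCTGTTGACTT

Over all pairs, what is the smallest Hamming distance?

Pairwise Hamming distances:
  S208 vs S105: 3
  S208 vs S296: 3
  S208 vs S325: 1
  S208 vs S154: 6
  S105 vs S296: 4
  S105 vs S325: 3
  S105 vs S154: 4
  S296 vs S325: 3
  S296 vs S154: 6
  S325 vs S154: 6
The smallest is 1, between S208 and S325.

1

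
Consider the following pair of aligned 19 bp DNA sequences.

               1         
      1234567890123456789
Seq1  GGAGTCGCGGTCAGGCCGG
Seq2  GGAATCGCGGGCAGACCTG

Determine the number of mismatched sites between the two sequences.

4

Differing sites — 4:G/A; 11:T/G; 15:G/A; 18:G/T.
That gives 4 mismatches out of 19 aligned sites, so the Hamming distance is 4.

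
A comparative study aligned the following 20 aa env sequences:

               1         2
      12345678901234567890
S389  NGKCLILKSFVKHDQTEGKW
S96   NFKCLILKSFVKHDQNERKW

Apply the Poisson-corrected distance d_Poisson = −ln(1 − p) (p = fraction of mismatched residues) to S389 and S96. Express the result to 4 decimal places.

0.1625

The sequences differ at positions 2 (G/F), 16 (T/N), 18 (G/R).
p = 3/20 = 0.150000.
d = −ln(1 − 0.150000) = −ln(0.850000) = 0.1625.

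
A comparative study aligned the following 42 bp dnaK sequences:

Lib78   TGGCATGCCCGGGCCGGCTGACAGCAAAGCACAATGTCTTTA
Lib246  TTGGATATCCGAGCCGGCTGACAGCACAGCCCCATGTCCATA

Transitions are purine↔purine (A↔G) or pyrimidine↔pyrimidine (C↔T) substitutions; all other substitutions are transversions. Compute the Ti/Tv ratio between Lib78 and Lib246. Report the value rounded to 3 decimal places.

0.667

The sequences differ at positions 2 (G/T, transversion), 4 (C/G, transversion), 7 (G/A, transition), 8 (C/T, transition), 12 (G/A, transition), 27 (A/C, transversion), 31 (A/C, transversion), 33 (A/C, transversion), 39 (T/C, transition), 40 (T/A, transversion).
Of the 10 differences, 4 transitions and 6 transversions, so Ti/Tv = 4/6 = 0.667.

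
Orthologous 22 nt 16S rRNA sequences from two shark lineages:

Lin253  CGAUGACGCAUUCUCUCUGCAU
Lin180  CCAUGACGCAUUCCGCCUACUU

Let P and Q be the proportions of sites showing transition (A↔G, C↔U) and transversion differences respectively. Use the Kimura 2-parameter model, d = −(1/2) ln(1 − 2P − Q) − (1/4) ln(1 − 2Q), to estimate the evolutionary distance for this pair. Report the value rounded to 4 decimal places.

Differing sites — 2:G/C (Tv); 14:U/C (Ti); 15:C/G (Tv); 16:U/C (Ti); 19:G/A (Ti); 21:A/U (Tv).
Of the 6 differences, 3 transitions and 3 transversions over 22 sites: P = 3/22 = 0.136364, Q = 3/22 = 0.136364.
d = −0.5·ln(0.590908) − 0.25·ln(0.727272) = −0.5·(-0.526095) − 0.25·(-0.318455) = 0.3427.

0.3427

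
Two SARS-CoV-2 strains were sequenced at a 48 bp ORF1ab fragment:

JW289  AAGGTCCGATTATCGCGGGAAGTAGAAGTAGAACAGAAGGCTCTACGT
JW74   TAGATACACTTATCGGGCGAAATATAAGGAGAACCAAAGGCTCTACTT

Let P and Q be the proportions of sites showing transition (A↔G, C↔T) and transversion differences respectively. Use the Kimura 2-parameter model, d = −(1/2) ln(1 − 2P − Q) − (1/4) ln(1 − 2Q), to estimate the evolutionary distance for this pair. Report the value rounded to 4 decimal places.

The sequences differ at positions 1 (A/T, transversion), 4 (G/A, transition), 6 (C/A, transversion), 8 (G/A, transition), 9 (A/C, transversion), 16 (C/G, transversion), 18 (G/C, transversion), 22 (G/A, transition), 25 (G/T, transversion), 29 (T/G, transversion), 35 (A/C, transversion), 36 (G/A, transition), 47 (G/T, transversion).
Of the 13 differences, 4 transitions and 9 transversions over 48 sites: P = 4/48 = 0.083333, Q = 9/48 = 0.187500.
d = −0.5·ln(0.645834) − 0.25·ln(0.625000) = −0.5·(-0.437213) − 0.25·(-0.470004) = 0.3361.

0.3361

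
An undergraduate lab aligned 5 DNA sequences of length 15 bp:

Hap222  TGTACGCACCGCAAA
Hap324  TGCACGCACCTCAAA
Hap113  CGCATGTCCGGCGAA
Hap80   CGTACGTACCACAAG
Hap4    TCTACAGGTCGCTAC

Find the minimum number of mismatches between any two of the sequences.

Pairwise Hamming distances:
  Hap222 vs Hap324: 2
  Hap222 vs Hap113: 7
  Hap222 vs Hap80: 4
  Hap222 vs Hap4: 7
  Hap324 vs Hap113: 7
  Hap324 vs Hap80: 5
  Hap324 vs Hap4: 9
  Hap113 vs Hap80: 7
  Hap113 vs Hap4: 11
  Hap80 vs Hap4: 9
The smallest is 2, between Hap222 and Hap324.

2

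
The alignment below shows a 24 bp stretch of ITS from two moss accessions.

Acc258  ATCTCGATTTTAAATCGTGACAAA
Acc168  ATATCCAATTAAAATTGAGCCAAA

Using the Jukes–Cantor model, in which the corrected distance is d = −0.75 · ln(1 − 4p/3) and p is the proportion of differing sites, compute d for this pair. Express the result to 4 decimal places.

0.3694

The sequences differ at positions 3 (C/A), 6 (G/C), 8 (T/A), 11 (T/A), 16 (C/T), 18 (T/A), 20 (A/C).
p = 7/24 = 0.291667.
d = −0.75 · ln(1 − (4/3)·0.291667) = −0.75 · ln(0.611111) = −0.75 · (-0.492477) = 0.3694.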